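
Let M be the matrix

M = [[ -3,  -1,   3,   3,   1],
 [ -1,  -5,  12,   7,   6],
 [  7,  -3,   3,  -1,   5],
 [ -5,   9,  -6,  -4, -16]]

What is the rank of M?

Row reduce to echelon form.
R2 ← R2 − (1/3)·R1: [0, -14/3, 11, 6, 17/3]
R3 ← R3 + (7/3)·R1: [0, -16/3, 10, 6, 22/3]
R4 ← R4 − (5/3)·R1: [0, 32/3, -11, -9, -53/3]
R3 ← R3 − (8/7)·R2: [0, 0, -18/7, -6/7, 6/7]
R4 ← R4 + (16/7)·R2: [0, 0, 99/7, 33/7, -33/7]
R4 ← R4 + (11/2)·R3: [0, 0, 0, 0, 0]
Echelon form has 3 nonzero rows, so rank(M) = 3.

3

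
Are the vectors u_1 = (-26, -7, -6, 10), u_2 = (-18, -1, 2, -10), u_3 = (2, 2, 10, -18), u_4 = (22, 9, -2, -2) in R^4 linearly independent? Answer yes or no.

yes

Form the matrix with these vectors as rows and row reduce.
R2 ← R2 − (9/13)·R1: [0, 50/13, 80/13, -220/13]
R3 ← R3 + (1/13)·R1: [0, 19/13, 124/13, -224/13]
R4 ← R4 + (11/13)·R1: [0, 40/13, -92/13, 84/13]
R3 ← R3 − (19/50)·R2: [0, 0, 36/5, -54/5]
R4 ← R4 − (4/5)·R2: [0, 0, -12, 20]
R4 ← R4 + (5/3)·R3: [0, 0, 0, 2]
4 nonzero rows, so the 4 vectors span a space of dimension 4.
Since 4 = 4, the vectors are linearly independent.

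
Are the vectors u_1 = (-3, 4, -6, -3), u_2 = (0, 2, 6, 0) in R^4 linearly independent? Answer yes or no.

yes

Form the matrix with these vectors as rows and row reduce.
2 nonzero rows, so the 2 vectors span a space of dimension 2.
Since 2 = 2, the vectors are linearly independent.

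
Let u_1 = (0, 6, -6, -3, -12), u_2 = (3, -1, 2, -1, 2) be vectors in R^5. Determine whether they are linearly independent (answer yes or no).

Form the matrix with these vectors as rows and row reduce.
Swap R1 ↔ R2
2 nonzero rows, so the 2 vectors span a space of dimension 2.
Since 2 = 2, the vectors are linearly independent.

yes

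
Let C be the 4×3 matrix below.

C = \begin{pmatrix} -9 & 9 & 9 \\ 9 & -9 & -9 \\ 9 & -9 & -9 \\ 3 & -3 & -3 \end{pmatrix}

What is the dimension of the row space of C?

1

Row reduce to echelon form.
R2 ← R2 + R1: [0, 0, 0]
R3 ← R3 + R1: [0, 0, 0]
R4 ← R4 + (1/3)·R1: [0, 0, 0]
Echelon form has 1 nonzero row, so rank(C) = 1.
The row space has dimension equal to the rank: 1.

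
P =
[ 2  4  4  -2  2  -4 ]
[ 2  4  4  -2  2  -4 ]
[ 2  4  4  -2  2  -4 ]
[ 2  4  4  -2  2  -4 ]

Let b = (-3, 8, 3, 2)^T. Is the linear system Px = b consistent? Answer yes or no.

no

Row reduce the augmented matrix [P | b].
R2 ← R2 − R1: [0, 0, 0, 0, 0, 0, 11]
R3 ← R3 − R1: [0, 0, 0, 0, 0, 0, 6]
R4 ← R4 − R1: [0, 0, 0, 0, 0, 0, 5]
R3 ← R3 − (6/11)·R2: [0, 0, 0, 0, 0, 0, 0]
R4 ← R4 − (5/11)·R2: [0, 0, 0, 0, 0, 0, 0]
The echelon form has 2 nonzero rows; the last pivot sits in the augmented column, so rank(P) = 1 but rank([P|b]) = 2.
Since the ranks differ, the system is inconsistent.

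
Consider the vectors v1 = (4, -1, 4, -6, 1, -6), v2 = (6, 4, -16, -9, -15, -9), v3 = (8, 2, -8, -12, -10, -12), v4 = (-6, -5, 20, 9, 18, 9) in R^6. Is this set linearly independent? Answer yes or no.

no

Form the matrix with these vectors as rows and row reduce.
R2 ← R2 − (3/2)·R1: [0, 11/2, -22, 0, -33/2, 0]
R3 ← R3 − (2)·R1: [0, 4, -16, 0, -12, 0]
R4 ← R4 + (3/2)·R1: [0, -13/2, 26, 0, 39/2, 0]
R3 ← R3 − (8/11)·R2: [0, 0, 0, 0, 0, 0]
R4 ← R4 + (13/11)·R2: [0, 0, 0, 0, 0, 0]
2 nonzero rows, so the 4 vectors span a space of dimension 2.
Since 2 < 4, the vectors are linearly dependent.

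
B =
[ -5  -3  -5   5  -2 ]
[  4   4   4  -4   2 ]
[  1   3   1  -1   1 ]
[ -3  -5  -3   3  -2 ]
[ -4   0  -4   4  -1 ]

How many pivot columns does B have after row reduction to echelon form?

Row reduce to echelon form.
R2 ← R2 + (4/5)·R1: [0, 8/5, 0, 0, 2/5]
R3 ← R3 + (1/5)·R1: [0, 12/5, 0, 0, 3/5]
R4 ← R4 − (3/5)·R1: [0, -16/5, 0, 0, -4/5]
R5 ← R5 − (4/5)·R1: [0, 12/5, 0, 0, 3/5]
R3 ← R3 − (3/2)·R2: [0, 0, 0, 0, 0]
R4 ← R4 + (2)·R2: [0, 0, 0, 0, 0]
R5 ← R5 − (3/2)·R2: [0, 0, 0, 0, 0]
Echelon form has 2 nonzero rows, so rank(B) = 2.
Each nonzero row contributes one pivot column: 2 pivot columns.

2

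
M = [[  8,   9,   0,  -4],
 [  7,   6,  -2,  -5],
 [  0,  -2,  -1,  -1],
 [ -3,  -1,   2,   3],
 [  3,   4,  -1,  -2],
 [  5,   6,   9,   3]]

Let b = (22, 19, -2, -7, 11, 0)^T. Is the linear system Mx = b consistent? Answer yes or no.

yes

Row reduce the augmented matrix [M | b].
R2 ← R2 − (7/8)·R1: [0, -15/8, -2, -3/2, -1/4]
R4 ← R4 + (3/8)·R1: [0, 19/8, 2, 3/2, 5/4]
R5 ← R5 − (3/8)·R1: [0, 5/8, -1, -1/2, 11/4]
R6 ← R6 − (5/8)·R1: [0, 3/8, 9, 11/2, -55/4]
R3 ← R3 − (16/15)·R2: [0, 0, 17/15, 3/5, -26/15]
R4 ← R4 + (19/15)·R2: [0, 0, -8/15, -2/5, 14/15]
R5 ← R5 + (1/3)·R2: [0, 0, -5/3, -1, 8/3]
R6 ← R6 + (1/5)·R2: [0, 0, 43/5, 26/5, -69/5]
R4 ← R4 + (8/17)·R3: [0, 0, 0, -2/17, 2/17]
R5 ← R5 + (25/17)·R3: [0, 0, 0, -2/17, 2/17]
R6 ← R6 − (129/17)·R3: [0, 0, 0, 11/17, -11/17]
R5 ← R5 − R4: [0, 0, 0, 0, 0]
R6 ← R6 + (11/2)·R4: [0, 0, 0, 0, 0]
The echelon form has 4 nonzero rows, and every pivot lies in the first 4 columns, so rank(M) = rank([M|b]) = 4.
The system is consistent.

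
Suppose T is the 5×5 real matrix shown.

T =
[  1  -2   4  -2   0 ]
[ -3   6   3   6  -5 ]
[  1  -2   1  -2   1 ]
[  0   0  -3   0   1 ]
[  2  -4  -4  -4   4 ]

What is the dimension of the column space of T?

2

Row reduce to echelon form.
R2 ← R2 + (3)·R1: [0, 0, 15, 0, -5]
R3 ← R3 − R1: [0, 0, -3, 0, 1]
R5 ← R5 − (2)·R1: [0, 0, -12, 0, 4]
R3 ← R3 + (1/5)·R2: [0, 0, 0, 0, 0]
R4 ← R4 + (1/5)·R2: [0, 0, 0, 0, 0]
R5 ← R5 + (4/5)·R2: [0, 0, 0, 0, 0]
Echelon form has 2 nonzero rows, so rank(T) = 2.
The column space has dimension equal to the rank: 2.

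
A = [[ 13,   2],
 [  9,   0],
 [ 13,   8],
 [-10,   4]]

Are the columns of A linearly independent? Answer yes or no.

Row reduce A to echelon form.
R2 ← R2 − (9/13)·R1: [0, -18/13]
R3 ← R3 − R1: [0, 6]
R4 ← R4 + (10/13)·R1: [0, 72/13]
R3 ← R3 + (13/3)·R2: [0, 0]
R4 ← R4 + (4)·R2: [0, 0]
2 pivots among 2 columns.
Every column is a pivot column, so the columns are linearly independent.

yes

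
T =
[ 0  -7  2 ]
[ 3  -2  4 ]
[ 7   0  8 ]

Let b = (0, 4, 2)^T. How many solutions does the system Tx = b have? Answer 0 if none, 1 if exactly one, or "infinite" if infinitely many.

0

Row reduce the augmented matrix [T | b].
Swap R1 ↔ R2
R3 ← R3 − (7/3)·R1: [0, 14/3, -4/3, -22/3]
R3 ← R3 + (2/3)·R2: [0, 0, 0, -22/3]
The echelon form has 3 nonzero rows; the last pivot sits in the augmented column, so rank(T) = 2 but rank([T|b]) = 3.
Since the ranks differ, the system is inconsistent.
It has no solutions.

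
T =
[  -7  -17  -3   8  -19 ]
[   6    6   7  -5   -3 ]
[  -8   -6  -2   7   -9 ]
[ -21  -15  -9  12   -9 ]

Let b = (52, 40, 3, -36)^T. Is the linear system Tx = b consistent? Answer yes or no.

yes

Row reduce the augmented matrix [T | b].
R2 ← R2 + (6/7)·R1: [0, -60/7, 31/7, 13/7, -135/7, 592/7]
R3 ← R3 − (8/7)·R1: [0, 94/7, 10/7, -15/7, 89/7, -395/7]
R4 ← R4 − (3)·R1: [0, 36, 0, -12, 48, -192]
R3 ← R3 + (47/30)·R2: [0, 0, 251/30, 23/30, -35/2, 1141/15]
R4 ← R4 + (21/5)·R2: [0, 0, 93/5, -21/5, -33, 816/5]
R4 ← R4 − (558/251)·R3: [0, 0, 0, -1482/251, 1482/251, -1482/251]
The echelon form has 4 nonzero rows, and every pivot lies in the first 5 columns, so rank(T) = rank([T|b]) = 4.
The system is consistent.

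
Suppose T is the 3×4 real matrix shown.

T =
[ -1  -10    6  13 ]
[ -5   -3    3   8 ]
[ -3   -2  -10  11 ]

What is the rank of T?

3

Row reduce to echelon form.
R2 ← R2 − (5)·R1: [0, 47, -27, -57]
R3 ← R3 − (3)·R1: [0, 28, -28, -28]
R3 ← R3 − (28/47)·R2: [0, 0, -560/47, 280/47]
Echelon form has 3 nonzero rows, so rank(T) = 3.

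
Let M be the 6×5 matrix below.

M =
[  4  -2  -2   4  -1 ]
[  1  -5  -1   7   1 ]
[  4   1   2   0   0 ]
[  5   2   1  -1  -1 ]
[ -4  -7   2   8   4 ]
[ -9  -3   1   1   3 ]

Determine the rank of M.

3

Row reduce to echelon form.
R2 ← R2 − (1/4)·R1: [0, -9/2, -1/2, 6, 5/4]
R3 ← R3 − R1: [0, 3, 4, -4, 1]
R4 ← R4 − (5/4)·R1: [0, 9/2, 7/2, -6, 1/4]
R5 ← R5 + R1: [0, -9, 0, 12, 3]
R6 ← R6 + (9/4)·R1: [0, -15/2, -7/2, 10, 3/4]
R3 ← R3 + (2/3)·R2: [0, 0, 11/3, 0, 11/6]
R4 ← R4 + R2: [0, 0, 3, 0, 3/2]
R5 ← R5 − (2)·R2: [0, 0, 1, 0, 1/2]
R6 ← R6 − (5/3)·R2: [0, 0, -8/3, 0, -4/3]
R4 ← R4 − (9/11)·R3: [0, 0, 0, 0, 0]
R5 ← R5 − (3/11)·R3: [0, 0, 0, 0, 0]
R6 ← R6 + (8/11)·R3: [0, 0, 0, 0, 0]
Echelon form has 3 nonzero rows, so rank(M) = 3.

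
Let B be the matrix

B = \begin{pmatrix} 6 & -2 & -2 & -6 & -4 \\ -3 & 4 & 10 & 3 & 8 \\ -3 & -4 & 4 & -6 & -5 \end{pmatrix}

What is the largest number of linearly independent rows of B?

3

Row reduce to echelon form.
R2 ← R2 + (1/2)·R1: [0, 3, 9, 0, 6]
R3 ← R3 + (1/2)·R1: [0, -5, 3, -9, -7]
R3 ← R3 + (5/3)·R2: [0, 0, 18, -9, 3]
Echelon form has 3 nonzero rows, so rank(B) = 3.
The rank gives the maximum number of linearly independent rows: 3.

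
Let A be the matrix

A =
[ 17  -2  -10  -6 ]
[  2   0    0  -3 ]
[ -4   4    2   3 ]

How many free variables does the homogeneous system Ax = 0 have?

1

Row reduce to echelon form.
R2 ← R2 − (2/17)·R1: [0, 4/17, 20/17, -39/17]
R3 ← R3 + (4/17)·R1: [0, 60/17, -6/17, 27/17]
R3 ← R3 − (15)·R2: [0, 0, -18, 36]
3 nonzero rows, so rank(A) = 3.
A has 4 columns; by rank–nullity, nullity = 4 − 3 = 1.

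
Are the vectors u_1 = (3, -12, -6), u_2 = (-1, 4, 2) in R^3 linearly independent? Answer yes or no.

Form the matrix with these vectors as rows and row reduce.
R2 ← R2 + (1/3)·R1: [0, 0, 0]
1 nonzero row, so the 2 vectors span a space of dimension 1.
Since 1 < 2, the vectors are linearly dependent.

no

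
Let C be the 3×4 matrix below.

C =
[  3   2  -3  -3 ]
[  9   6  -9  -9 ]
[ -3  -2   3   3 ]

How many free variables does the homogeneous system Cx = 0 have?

3

Row reduce to echelon form.
R2 ← R2 − (3)·R1: [0, 0, 0, 0]
R3 ← R3 + R1: [0, 0, 0, 0]
1 nonzero row, so rank(C) = 1.
C has 4 columns; by rank–nullity, nullity = 4 − 1 = 3.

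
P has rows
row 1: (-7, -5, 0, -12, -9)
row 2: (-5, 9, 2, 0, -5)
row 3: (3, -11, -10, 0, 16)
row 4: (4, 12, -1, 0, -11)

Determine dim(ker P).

Row reduce to echelon form.
R2 ← R2 − (5/7)·R1: [0, 88/7, 2, 60/7, 10/7]
R3 ← R3 + (3/7)·R1: [0, -92/7, -10, -36/7, 85/7]
R4 ← R4 + (4/7)·R1: [0, 64/7, -1, -48/7, -113/7]
R3 ← R3 + (23/22)·R2: [0, 0, -87/11, 42/11, 150/11]
R4 ← R4 − (8/11)·R2: [0, 0, -27/11, -144/11, -189/11]
R4 ← R4 − (9/29)·R3: [0, 0, 0, -414/29, -621/29]
4 nonzero rows, so rank(P) = 4.
P has 5 columns; by rank–nullity, nullity = 5 − 4 = 1.

1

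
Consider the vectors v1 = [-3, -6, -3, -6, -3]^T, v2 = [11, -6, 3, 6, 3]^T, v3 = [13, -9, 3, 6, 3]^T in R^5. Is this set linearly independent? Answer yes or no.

Form the matrix with these vectors as rows and row reduce.
R2 ← R2 + (11/3)·R1: [0, -28, -8, -16, -8]
R3 ← R3 + (13/3)·R1: [0, -35, -10, -20, -10]
R3 ← R3 − (5/4)·R2: [0, 0, 0, 0, 0]
2 nonzero rows, so the 3 vectors span a space of dimension 2.
Since 2 < 3, the vectors are linearly dependent.

no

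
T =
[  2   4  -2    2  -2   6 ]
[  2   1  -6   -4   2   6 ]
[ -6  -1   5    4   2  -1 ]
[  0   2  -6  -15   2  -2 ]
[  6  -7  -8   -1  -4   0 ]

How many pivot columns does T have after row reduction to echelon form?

5

Row reduce to echelon form.
R2 ← R2 − R1: [0, -3, -4, -6, 4, 0]
R3 ← R3 + (3)·R1: [0, 11, -1, 10, -4, 17]
R5 ← R5 − (3)·R1: [0, -19, -2, -7, 2, -18]
R3 ← R3 + (11/3)·R2: [0, 0, -47/3, -12, 32/3, 17]
R4 ← R4 + (2/3)·R2: [0, 0, -26/3, -19, 14/3, -2]
R5 ← R5 − (19/3)·R2: [0, 0, 70/3, 31, -70/3, -18]
R4 ← R4 − (26/47)·R3: [0, 0, 0, -581/47, -58/47, -536/47]
R5 ← R5 + (70/47)·R3: [0, 0, 0, 617/47, -350/47, 344/47]
R5 ← R5 + (617/581)·R4: [0, 0, 0, 0, -5088/581, -2784/581]
Echelon form has 5 nonzero rows, so rank(T) = 5.
Each nonzero row contributes one pivot column: 5 pivot columns.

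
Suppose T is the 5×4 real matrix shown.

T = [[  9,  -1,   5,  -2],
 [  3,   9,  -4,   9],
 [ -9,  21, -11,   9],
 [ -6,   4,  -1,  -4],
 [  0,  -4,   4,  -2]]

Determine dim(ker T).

Row reduce to echelon form.
R2 ← R2 − (1/3)·R1: [0, 28/3, -17/3, 29/3]
R3 ← R3 + R1: [0, 20, -6, 7]
R4 ← R4 + (2/3)·R1: [0, 10/3, 7/3, -16/3]
R3 ← R3 − (15/7)·R2: [0, 0, 43/7, -96/7]
R4 ← R4 − (5/14)·R2: [0, 0, 61/14, -123/14]
R5 ← R5 + (3/7)·R2: [0, 0, 11/7, 15/7]
R4 ← R4 − (61/86)·R3: [0, 0, 0, 81/86]
R5 ← R5 − (11/43)·R3: [0, 0, 0, 243/43]
R5 ← R5 − (6)·R4: [0, 0, 0, 0]
4 nonzero rows, so rank(T) = 4.
T has 4 columns; by rank–nullity, nullity = 4 − 4 = 0.

0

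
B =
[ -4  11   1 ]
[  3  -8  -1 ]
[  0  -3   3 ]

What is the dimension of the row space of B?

2

Row reduce to echelon form.
R2 ← R2 + (3/4)·R1: [0, 1/4, -1/4]
R3 ← R3 + (12)·R2: [0, 0, 0]
Echelon form has 2 nonzero rows, so rank(B) = 2.
The row space has dimension equal to the rank: 2.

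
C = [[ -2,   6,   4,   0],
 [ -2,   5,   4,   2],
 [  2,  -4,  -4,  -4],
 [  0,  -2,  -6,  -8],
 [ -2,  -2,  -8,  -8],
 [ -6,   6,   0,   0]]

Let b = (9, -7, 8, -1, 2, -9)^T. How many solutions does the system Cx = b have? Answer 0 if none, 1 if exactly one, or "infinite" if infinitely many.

0

Row reduce the augmented matrix [C | b].
R2 ← R2 − R1: [0, -1, 0, 2, -16]
R3 ← R3 + R1: [0, 2, 0, -4, 17]
R5 ← R5 − R1: [0, -8, -12, -8, -7]
R6 ← R6 − (3)·R1: [0, -12, -12, 0, -36]
R3 ← R3 + (2)·R2: [0, 0, 0, 0, -15]
R4 ← R4 − (2)·R2: [0, 0, -6, -12, 31]
R5 ← R5 − (8)·R2: [0, 0, -12, -24, 121]
R6 ← R6 − (12)·R2: [0, 0, -12, -24, 156]
Swap R3 ↔ R4
R5 ← R5 − (2)·R3: [0, 0, 0, 0, 59]
R6 ← R6 − (2)·R3: [0, 0, 0, 0, 94]
R5 ← R5 + (59/15)·R4: [0, 0, 0, 0, 0]
R6 ← R6 + (94/15)·R4: [0, 0, 0, 0, 0]
The echelon form has 4 nonzero rows; the last pivot sits in the augmented column, so rank(C) = 3 but rank([C|b]) = 4.
Since the ranks differ, the system is inconsistent.
It has no solutions.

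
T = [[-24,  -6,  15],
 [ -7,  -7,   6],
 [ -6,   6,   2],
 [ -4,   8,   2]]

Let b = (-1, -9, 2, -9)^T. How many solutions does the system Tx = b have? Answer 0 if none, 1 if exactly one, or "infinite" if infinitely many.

0

Row reduce the augmented matrix [T | b].
R2 ← R2 − (7/24)·R1: [0, -21/4, 13/8, -209/24]
R3 ← R3 − (1/4)·R1: [0, 15/2, -7/4, 9/4]
R4 ← R4 − (1/6)·R1: [0, 9, -1/2, -53/6]
R3 ← R3 + (10/7)·R2: [0, 0, 4/7, -214/21]
R4 ← R4 + (12/7)·R2: [0, 0, 16/7, -499/21]
R4 ← R4 − (4)·R3: [0, 0, 0, 17]
The echelon form has 4 nonzero rows; the last pivot sits in the augmented column, so rank(T) = 3 but rank([T|b]) = 4.
Since the ranks differ, the system is inconsistent.
It has no solutions.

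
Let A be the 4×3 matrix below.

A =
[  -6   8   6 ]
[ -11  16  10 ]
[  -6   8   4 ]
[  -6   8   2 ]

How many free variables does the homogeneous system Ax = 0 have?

Row reduce to echelon form.
R2 ← R2 − (11/6)·R1: [0, 4/3, -1]
R3 ← R3 − R1: [0, 0, -2]
R4 ← R4 − R1: [0, 0, -4]
R4 ← R4 − (2)·R3: [0, 0, 0]
3 nonzero rows, so rank(A) = 3.
A has 3 columns; by rank–nullity, nullity = 3 − 3 = 0.

0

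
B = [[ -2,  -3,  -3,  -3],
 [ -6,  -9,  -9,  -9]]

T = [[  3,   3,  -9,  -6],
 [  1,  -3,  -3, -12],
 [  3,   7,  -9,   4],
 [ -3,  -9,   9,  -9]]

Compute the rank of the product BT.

First compute BT:
[[ -9,   9,  27,  63],
 [-27,  27,  81, 189]]
Now row reduce the product.
R2 ← R2 − (3)·R1: [0, 0, 0, 0]
1 nonzero row, so rank(BT) = 1.

1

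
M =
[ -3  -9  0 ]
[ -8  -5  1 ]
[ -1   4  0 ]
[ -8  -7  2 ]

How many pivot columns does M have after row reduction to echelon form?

3

Row reduce to echelon form.
R2 ← R2 − (8/3)·R1: [0, 19, 1]
R3 ← R3 − (1/3)·R1: [0, 7, 0]
R4 ← R4 − (8/3)·R1: [0, 17, 2]
R3 ← R3 − (7/19)·R2: [0, 0, -7/19]
R4 ← R4 − (17/19)·R2: [0, 0, 21/19]
R4 ← R4 + (3)·R3: [0, 0, 0]
Echelon form has 3 nonzero rows, so rank(M) = 3.
Each nonzero row contributes one pivot column: 3 pivot columns.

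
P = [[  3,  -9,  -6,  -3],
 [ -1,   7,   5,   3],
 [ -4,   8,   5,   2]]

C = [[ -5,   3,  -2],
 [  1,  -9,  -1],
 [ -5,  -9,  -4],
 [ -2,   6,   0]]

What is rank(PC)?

First compute PC:
[[ 12, 126,  27],
 [-19, -93, -25],
 [ -1, -117, -20]]
Now row reduce the product.
R2 ← R2 + (19/12)·R1: [0, 213/2, 71/4]
R3 ← R3 + (1/12)·R1: [0, -213/2, -71/4]
R3 ← R3 + R2: [0, 0, 0]
2 nonzero rows, so rank(PC) = 2.

2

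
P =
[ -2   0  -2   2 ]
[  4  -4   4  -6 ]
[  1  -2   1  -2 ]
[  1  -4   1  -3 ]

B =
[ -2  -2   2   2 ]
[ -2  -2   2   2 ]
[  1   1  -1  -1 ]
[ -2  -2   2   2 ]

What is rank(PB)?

First compute PB:
[[ -2,  -2,   2,   2],
 [ 16,  16, -16, -16],
 [  7,   7,  -7,  -7],
 [ 13,  13, -13, -13]]
Now row reduce the product.
R2 ← R2 + (8)·R1: [0, 0, 0, 0]
R3 ← R3 + (7/2)·R1: [0, 0, 0, 0]
R4 ← R4 + (13/2)·R1: [0, 0, 0, 0]
1 nonzero row, so rank(PB) = 1.

1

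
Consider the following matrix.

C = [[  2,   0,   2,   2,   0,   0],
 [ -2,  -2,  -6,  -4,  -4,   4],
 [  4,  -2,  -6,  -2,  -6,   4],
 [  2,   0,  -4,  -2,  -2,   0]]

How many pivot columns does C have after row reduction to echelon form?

Row reduce to echelon form.
R2 ← R2 + R1: [0, -2, -4, -2, -4, 4]
R3 ← R3 − (2)·R1: [0, -2, -10, -6, -6, 4]
R4 ← R4 − R1: [0, 0, -6, -4, -2, 0]
R3 ← R3 − R2: [0, 0, -6, -4, -2, 0]
R4 ← R4 − R3: [0, 0, 0, 0, 0, 0]
Echelon form has 3 nonzero rows, so rank(C) = 3.
Each nonzero row contributes one pivot column: 3 pivot columns.

3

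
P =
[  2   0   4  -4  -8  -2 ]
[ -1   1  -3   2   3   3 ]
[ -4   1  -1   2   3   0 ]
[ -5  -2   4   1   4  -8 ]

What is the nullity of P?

3

Row reduce to echelon form.
R2 ← R2 + (1/2)·R1: [0, 1, -1, 0, -1, 2]
R3 ← R3 + (2)·R1: [0, 1, 7, -6, -13, -4]
R4 ← R4 + (5/2)·R1: [0, -2, 14, -9, -16, -13]
R3 ← R3 − R2: [0, 0, 8, -6, -12, -6]
R4 ← R4 + (2)·R2: [0, 0, 12, -9, -18, -9]
R4 ← R4 − (3/2)·R3: [0, 0, 0, 0, 0, 0]
3 nonzero rows, so rank(P) = 3.
P has 6 columns; by rank–nullity, nullity = 6 − 3 = 3.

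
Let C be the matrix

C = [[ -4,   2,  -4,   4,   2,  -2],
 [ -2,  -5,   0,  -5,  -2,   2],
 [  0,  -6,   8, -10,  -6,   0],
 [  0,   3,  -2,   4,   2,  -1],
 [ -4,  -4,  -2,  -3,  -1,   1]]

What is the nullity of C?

3

Row reduce to echelon form.
R2 ← R2 − (1/2)·R1: [0, -6, 2, -7, -3, 3]
R5 ← R5 − R1: [0, -6, 2, -7, -3, 3]
R3 ← R3 − R2: [0, 0, 6, -3, -3, -3]
R4 ← R4 + (1/2)·R2: [0, 0, -1, 1/2, 1/2, 1/2]
R5 ← R5 − R2: [0, 0, 0, 0, 0, 0]
R4 ← R4 + (1/6)·R3: [0, 0, 0, 0, 0, 0]
3 nonzero rows, so rank(C) = 3.
C has 6 columns; by rank–nullity, nullity = 6 − 3 = 3.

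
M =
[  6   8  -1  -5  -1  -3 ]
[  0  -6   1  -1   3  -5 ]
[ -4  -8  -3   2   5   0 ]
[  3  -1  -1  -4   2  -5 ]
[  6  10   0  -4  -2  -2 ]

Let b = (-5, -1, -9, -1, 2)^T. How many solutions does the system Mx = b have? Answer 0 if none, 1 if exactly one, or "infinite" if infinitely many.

Row reduce the augmented matrix [M | b].
R3 ← R3 + (2/3)·R1: [0, -8/3, -11/3, -4/3, 13/3, -2, -37/3]
R4 ← R4 − (1/2)·R1: [0, -5, -1/2, -3/2, 5/2, -7/2, 3/2]
R5 ← R5 − R1: [0, 2, 1, 1, -1, 1, 7]
R3 ← R3 − (4/9)·R2: [0, 0, -37/9, -8/9, 3, 2/9, -107/9]
R4 ← R4 − (5/6)·R2: [0, 0, -4/3, -2/3, 0, 2/3, 7/3]
R5 ← R5 + (1/3)·R2: [0, 0, 4/3, 2/3, 0, -2/3, 20/3]
R4 ← R4 − (12/37)·R3: [0, 0, 0, -14/37, -36/37, 22/37, 229/37]
R5 ← R5 + (12/37)·R3: [0, 0, 0, 14/37, 36/37, -22/37, 104/37]
R5 ← R5 + R4: [0, 0, 0, 0, 0, 0, 9]
The echelon form has 5 nonzero rows; the last pivot sits in the augmented column, so rank(M) = 4 but rank([M|b]) = 5.
Since the ranks differ, the system is inconsistent.
It has no solutions.

0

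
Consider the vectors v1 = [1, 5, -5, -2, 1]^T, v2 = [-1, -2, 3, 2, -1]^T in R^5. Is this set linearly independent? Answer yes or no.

yes

Form the matrix with these vectors as rows and row reduce.
R2 ← R2 + R1: [0, 3, -2, 0, 0]
2 nonzero rows, so the 2 vectors span a space of dimension 2.
Since 2 = 2, the vectors are linearly independent.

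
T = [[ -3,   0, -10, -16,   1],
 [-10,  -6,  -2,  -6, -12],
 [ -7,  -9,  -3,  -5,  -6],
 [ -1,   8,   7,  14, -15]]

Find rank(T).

4

Row reduce to echelon form.
R2 ← R2 − (10/3)·R1: [0, -6, 94/3, 142/3, -46/3]
R3 ← R3 − (7/3)·R1: [0, -9, 61/3, 97/3, -25/3]
R4 ← R4 − (1/3)·R1: [0, 8, 31/3, 58/3, -46/3]
R3 ← R3 − (3/2)·R2: [0, 0, -80/3, -116/3, 44/3]
R4 ← R4 + (4/3)·R2: [0, 0, 469/9, 742/9, -322/9]
R4 ← R4 + (469/240)·R3: [0, 0, 0, 413/60, -427/60]
Echelon form has 4 nonzero rows, so rank(T) = 4.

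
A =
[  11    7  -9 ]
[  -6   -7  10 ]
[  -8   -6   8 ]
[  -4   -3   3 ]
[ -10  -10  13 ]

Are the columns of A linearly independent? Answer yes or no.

yes

Row reduce A to echelon form.
R2 ← R2 + (6/11)·R1: [0, -35/11, 56/11]
R3 ← R3 + (8/11)·R1: [0, -10/11, 16/11]
R4 ← R4 + (4/11)·R1: [0, -5/11, -3/11]
R5 ← R5 + (10/11)·R1: [0, -40/11, 53/11]
R3 ← R3 − (2/7)·R2: [0, 0, 0]
R4 ← R4 − (1/7)·R2: [0, 0, -1]
R5 ← R5 − (8/7)·R2: [0, 0, -1]
Swap R3 ↔ R4
R5 ← R5 − R3: [0, 0, 0]
3 pivots among 3 columns.
Every column is a pivot column, so the columns are linearly independent.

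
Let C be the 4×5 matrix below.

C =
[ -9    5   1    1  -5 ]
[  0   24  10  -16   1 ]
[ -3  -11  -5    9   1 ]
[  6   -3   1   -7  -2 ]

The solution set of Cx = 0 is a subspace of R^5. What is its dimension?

1

Row reduce to echelon form.
R3 ← R3 − (1/3)·R1: [0, -38/3, -16/3, 26/3, 8/3]
R4 ← R4 + (2/3)·R1: [0, 1/3, 5/3, -19/3, -16/3]
R3 ← R3 + (19/36)·R2: [0, 0, -1/18, 2/9, 115/36]
R4 ← R4 − (1/72)·R2: [0, 0, 55/36, -55/9, -385/72]
R4 ← R4 + (55/2)·R3: [0, 0, 0, 0, 165/2]
4 nonzero rows, so rank(C) = 4.
C has 5 columns; by rank–nullity, nullity = 5 − 4 = 1.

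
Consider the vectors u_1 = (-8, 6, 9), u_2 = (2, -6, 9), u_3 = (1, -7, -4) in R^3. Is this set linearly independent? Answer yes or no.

Form the matrix with these vectors as rows and row reduce.
R2 ← R2 + (1/4)·R1: [0, -9/2, 45/4]
R3 ← R3 + (1/8)·R1: [0, -25/4, -23/8]
R3 ← R3 − (25/18)·R2: [0, 0, -37/2]
3 nonzero rows, so the 3 vectors span a space of dimension 3.
Since 3 = 3, the vectors are linearly independent.

yes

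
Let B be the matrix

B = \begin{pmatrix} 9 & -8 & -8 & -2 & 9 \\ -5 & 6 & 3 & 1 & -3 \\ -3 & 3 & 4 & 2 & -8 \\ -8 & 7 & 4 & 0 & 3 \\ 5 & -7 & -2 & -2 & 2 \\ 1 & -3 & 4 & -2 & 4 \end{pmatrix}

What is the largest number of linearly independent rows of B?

5

Row reduce to echelon form.
R2 ← R2 + (5/9)·R1: [0, 14/9, -13/9, -1/9, 2]
R3 ← R3 + (1/3)·R1: [0, 1/3, 4/3, 4/3, -5]
R4 ← R4 + (8/9)·R1: [0, -1/9, -28/9, -16/9, 11]
R5 ← R5 − (5/9)·R1: [0, -23/9, 22/9, -8/9, -3]
R6 ← R6 − (1/9)·R1: [0, -19/9, 44/9, -16/9, 3]
R3 ← R3 − (3/14)·R2: [0, 0, 23/14, 19/14, -38/7]
R4 ← R4 + (1/14)·R2: [0, 0, -45/14, -25/14, 78/7]
R5 ← R5 + (23/14)·R2: [0, 0, 1/14, -15/14, 2/7]
R6 ← R6 + (19/14)·R2: [0, 0, 41/14, -27/14, 40/7]
R4 ← R4 + (45/23)·R3: [0, 0, 0, 20/23, 12/23]
R5 ← R5 − (1/23)·R3: [0, 0, 0, -26/23, 12/23]
R6 ← R6 − (41/23)·R3: [0, 0, 0, -100/23, 354/23]
R5 ← R5 + (13/10)·R4: [0, 0, 0, 0, 6/5]
R6 ← R6 + (5)·R4: [0, 0, 0, 0, 18]
R6 ← R6 − (15)·R5: [0, 0, 0, 0, 0]
Echelon form has 5 nonzero rows, so rank(B) = 5.
The rank gives the maximum number of linearly independent rows: 5.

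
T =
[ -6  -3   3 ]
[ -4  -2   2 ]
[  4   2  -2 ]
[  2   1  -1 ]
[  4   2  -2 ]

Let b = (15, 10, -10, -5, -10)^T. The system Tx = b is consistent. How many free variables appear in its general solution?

Row reduce the augmented matrix [T | b].
R2 ← R2 − (2/3)·R1: [0, 0, 0, 0]
R3 ← R3 + (2/3)·R1: [0, 0, 0, 0]
R4 ← R4 + (1/3)·R1: [0, 0, 0, 0]
R5 ← R5 + (2/3)·R1: [0, 0, 0, 0]
The echelon form has 1 nonzero rows, and every pivot lies in the first 3 columns, so rank(T) = rank([T|b]) = 1.
The system is consistent.
Free variables = (unknowns) − (rank) = 3 − 1 = 2.

2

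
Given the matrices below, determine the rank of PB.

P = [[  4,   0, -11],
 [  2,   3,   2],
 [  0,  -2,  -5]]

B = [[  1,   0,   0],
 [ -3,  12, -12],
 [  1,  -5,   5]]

First compute PB:
[[ -7,  55, -55],
 [ -5,  26, -26],
 [  1,   1,  -1]]
Now row reduce the product.
R2 ← R2 − (5/7)·R1: [0, -93/7, 93/7]
R3 ← R3 + (1/7)·R1: [0, 62/7, -62/7]
R3 ← R3 + (2/3)·R2: [0, 0, 0]
2 nonzero rows, so rank(PB) = 2.

2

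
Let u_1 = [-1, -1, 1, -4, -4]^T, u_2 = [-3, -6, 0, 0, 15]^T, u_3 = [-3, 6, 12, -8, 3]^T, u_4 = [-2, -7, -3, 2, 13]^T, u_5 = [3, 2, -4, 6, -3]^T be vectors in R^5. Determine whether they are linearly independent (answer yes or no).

no

Form the matrix with these vectors as rows and row reduce.
R2 ← R2 − (3)·R1: [0, -3, -3, 12, 27]
R3 ← R3 − (3)·R1: [0, 9, 9, 4, 15]
R4 ← R4 − (2)·R1: [0, -5, -5, 10, 21]
R5 ← R5 + (3)·R1: [0, -1, -1, -6, -15]
R3 ← R3 + (3)·R2: [0, 0, 0, 40, 96]
R4 ← R4 − (5/3)·R2: [0, 0, 0, -10, -24]
R5 ← R5 − (1/3)·R2: [0, 0, 0, -10, -24]
R4 ← R4 + (1/4)·R3: [0, 0, 0, 0, 0]
R5 ← R5 + (1/4)·R3: [0, 0, 0, 0, 0]
3 nonzero rows, so the 5 vectors span a space of dimension 3.
Since 3 < 5, the vectors are linearly dependent.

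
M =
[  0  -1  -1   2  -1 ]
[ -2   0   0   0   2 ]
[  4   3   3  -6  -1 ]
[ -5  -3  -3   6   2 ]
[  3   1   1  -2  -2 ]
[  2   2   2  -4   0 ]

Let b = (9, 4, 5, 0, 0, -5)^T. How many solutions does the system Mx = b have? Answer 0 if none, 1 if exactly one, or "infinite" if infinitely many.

0

Row reduce the augmented matrix [M | b].
Swap R1 ↔ R2
R3 ← R3 + (2)·R1: [0, 3, 3, -6, 3, 13]
R4 ← R4 − (5/2)·R1: [0, -3, -3, 6, -3, -10]
R5 ← R5 + (3/2)·R1: [0, 1, 1, -2, 1, 6]
R6 ← R6 + R1: [0, 2, 2, -4, 2, -1]
R3 ← R3 + (3)·R2: [0, 0, 0, 0, 0, 40]
R4 ← R4 − (3)·R2: [0, 0, 0, 0, 0, -37]
R5 ← R5 + R2: [0, 0, 0, 0, 0, 15]
R6 ← R6 + (2)·R2: [0, 0, 0, 0, 0, 17]
R4 ← R4 + (37/40)·R3: [0, 0, 0, 0, 0, 0]
R5 ← R5 − (3/8)·R3: [0, 0, 0, 0, 0, 0]
R6 ← R6 − (17/40)·R3: [0, 0, 0, 0, 0, 0]
The echelon form has 3 nonzero rows; the last pivot sits in the augmented column, so rank(M) = 2 but rank([M|b]) = 3.
Since the ranks differ, the system is inconsistent.
It has no solutions.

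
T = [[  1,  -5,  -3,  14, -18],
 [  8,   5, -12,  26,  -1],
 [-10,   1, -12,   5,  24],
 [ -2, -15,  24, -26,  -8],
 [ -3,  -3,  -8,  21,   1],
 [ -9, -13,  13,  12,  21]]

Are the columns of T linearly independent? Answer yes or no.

Row reduce T to echelon form.
R2 ← R2 − (8)·R1: [0, 45, 12, -86, 143]
R3 ← R3 + (10)·R1: [0, -49, -42, 145, -156]
R4 ← R4 + (2)·R1: [0, -25, 18, 2, -44]
R5 ← R5 + (3)·R1: [0, -18, -17, 63, -53]
R6 ← R6 + (9)·R1: [0, -58, -14, 138, -141]
R3 ← R3 + (49/45)·R2: [0, 0, -434/15, 2311/45, -13/45]
R4 ← R4 + (5/9)·R2: [0, 0, 74/3, -412/9, 319/9]
R5 ← R5 + (2/5)·R2: [0, 0, -61/5, 143/5, 21/5]
R6 ← R6 + (58/45)·R2: [0, 0, 22/15, 1222/45, 1949/45]
R4 ← R4 + (185/217)·R3: [0, 0, 0, -433/217, 7638/217]
R5 ← R5 − (183/434)·R3: [0, 0, 0, 9043/1302, 5627/1302]
R6 ← R6 + (11/217)·R3: [0, 0, 0, 19373/651, 28186/651]
R5 ← R5 + (9043/2598)·R4: [0, 0, 0, 0, 329525/2598]
R6 ← R6 + (19373/1299)·R4: [0, 0, 0, 0, 738136/1299]
R6 ← R6 − (112/25)·R5: [0, 0, 0, 0, 0]
5 pivots among 5 columns.
Every column is a pivot column, so the columns are linearly independent.

yes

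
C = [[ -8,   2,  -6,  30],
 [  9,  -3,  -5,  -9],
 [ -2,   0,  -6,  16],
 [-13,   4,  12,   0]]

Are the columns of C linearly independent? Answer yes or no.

Row reduce C to echelon form.
R2 ← R2 + (9/8)·R1: [0, -3/4, -47/4, 99/4]
R3 ← R3 − (1/4)·R1: [0, -1/2, -9/2, 17/2]
R4 ← R4 − (13/8)·R1: [0, 3/4, 87/4, -195/4]
R3 ← R3 − (2/3)·R2: [0, 0, 10/3, -8]
R4 ← R4 + R2: [0, 0, 10, -24]
R4 ← R4 − (3)·R3: [0, 0, 0, 0]
3 pivots among 4 columns.
Only 3 < 4 pivot columns, so the columns are linearly dependent.

no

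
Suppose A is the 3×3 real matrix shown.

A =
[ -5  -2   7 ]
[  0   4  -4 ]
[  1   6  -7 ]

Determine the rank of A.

Row reduce to echelon form.
R3 ← R3 + (1/5)·R1: [0, 28/5, -28/5]
R3 ← R3 − (7/5)·R2: [0, 0, 0]
Echelon form has 2 nonzero rows, so rank(A) = 2.

2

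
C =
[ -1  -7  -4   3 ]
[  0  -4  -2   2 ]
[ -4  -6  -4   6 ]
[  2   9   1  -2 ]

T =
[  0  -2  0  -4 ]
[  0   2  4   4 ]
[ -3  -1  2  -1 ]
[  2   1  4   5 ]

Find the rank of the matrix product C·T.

First compute CT:
[[ 18,  -5, -24,  -5],
 [ 10,  -4, -12,  -4],
 [ 24,   6,  -8,  26],
 [ -7,  11,  30,  17]]
Now row reduce the product.
R2 ← R2 − (5/9)·R1: [0, -11/9, 4/3, -11/9]
R3 ← R3 − (4/3)·R1: [0, 38/3, 24, 98/3]
R4 ← R4 + (7/18)·R1: [0, 163/18, 62/3, 271/18]
R3 ← R3 + (114/11)·R2: [0, 0, 416/11, 20]
R4 ← R4 + (163/22)·R2: [0, 0, 336/11, 6]
R4 ← R4 − (21/26)·R3: [0, 0, 0, -132/13]
4 nonzero rows, so rank(CT) = 4.

4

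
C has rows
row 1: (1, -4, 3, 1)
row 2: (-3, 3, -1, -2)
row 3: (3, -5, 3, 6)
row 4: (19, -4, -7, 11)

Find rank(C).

3

Row reduce to echelon form.
R2 ← R2 + (3)·R1: [0, -9, 8, 1]
R3 ← R3 − (3)·R1: [0, 7, -6, 3]
R4 ← R4 − (19)·R1: [0, 72, -64, -8]
R3 ← R3 + (7/9)·R2: [0, 0, 2/9, 34/9]
R4 ← R4 + (8)·R2: [0, 0, 0, 0]
Echelon form has 3 nonzero rows, so rank(C) = 3.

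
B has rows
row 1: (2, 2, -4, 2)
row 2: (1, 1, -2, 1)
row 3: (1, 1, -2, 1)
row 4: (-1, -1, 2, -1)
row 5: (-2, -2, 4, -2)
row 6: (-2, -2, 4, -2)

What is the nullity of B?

Row reduce to echelon form.
R2 ← R2 − (1/2)·R1: [0, 0, 0, 0]
R3 ← R3 − (1/2)·R1: [0, 0, 0, 0]
R4 ← R4 + (1/2)·R1: [0, 0, 0, 0]
R5 ← R5 + R1: [0, 0, 0, 0]
R6 ← R6 + R1: [0, 0, 0, 0]
1 nonzero row, so rank(B) = 1.
B has 4 columns; by rank–nullity, nullity = 4 − 1 = 3.

3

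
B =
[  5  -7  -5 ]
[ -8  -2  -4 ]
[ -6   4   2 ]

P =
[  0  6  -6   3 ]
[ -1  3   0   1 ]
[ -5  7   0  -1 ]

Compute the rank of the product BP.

2

First compute BP:
[[ 32, -26, -30,  13],
 [ 22, -82,  48, -22],
 [-14, -10,  36, -16]]
Now row reduce the product.
R2 ← R2 − (11/16)·R1: [0, -513/8, 549/8, -495/16]
R3 ← R3 + (7/16)·R1: [0, -171/8, 183/8, -165/16]
R3 ← R3 − (1/3)·R2: [0, 0, 0, 0]
2 nonzero rows, so rank(BP) = 2.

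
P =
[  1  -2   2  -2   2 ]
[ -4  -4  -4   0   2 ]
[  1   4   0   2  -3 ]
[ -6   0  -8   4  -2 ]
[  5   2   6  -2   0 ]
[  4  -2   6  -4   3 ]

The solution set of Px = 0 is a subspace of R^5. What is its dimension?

3

Row reduce to echelon form.
R2 ← R2 + (4)·R1: [0, -12, 4, -8, 10]
R3 ← R3 − R1: [0, 6, -2, 4, -5]
R4 ← R4 + (6)·R1: [0, -12, 4, -8, 10]
R5 ← R5 − (5)·R1: [0, 12, -4, 8, -10]
R6 ← R6 − (4)·R1: [0, 6, -2, 4, -5]
R3 ← R3 + (1/2)·R2: [0, 0, 0, 0, 0]
R4 ← R4 − R2: [0, 0, 0, 0, 0]
R5 ← R5 + R2: [0, 0, 0, 0, 0]
R6 ← R6 + (1/2)·R2: [0, 0, 0, 0, 0]
2 nonzero rows, so rank(P) = 2.
P has 5 columns; by rank–nullity, nullity = 5 − 2 = 3.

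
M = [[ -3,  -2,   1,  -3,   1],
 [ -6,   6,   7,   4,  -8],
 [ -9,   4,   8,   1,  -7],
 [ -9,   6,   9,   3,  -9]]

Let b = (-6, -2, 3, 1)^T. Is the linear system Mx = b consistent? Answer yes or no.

no

Row reduce the augmented matrix [M | b].
R2 ← R2 − (2)·R1: [0, 10, 5, 10, -10, 10]
R3 ← R3 − (3)·R1: [0, 10, 5, 10, -10, 21]
R4 ← R4 − (3)·R1: [0, 12, 6, 12, -12, 19]
R3 ← R3 − R2: [0, 0, 0, 0, 0, 11]
R4 ← R4 − (6/5)·R2: [0, 0, 0, 0, 0, 7]
R4 ← R4 − (7/11)·R3: [0, 0, 0, 0, 0, 0]
The echelon form has 3 nonzero rows; the last pivot sits in the augmented column, so rank(M) = 2 but rank([M|b]) = 3.
Since the ranks differ, the system is inconsistent.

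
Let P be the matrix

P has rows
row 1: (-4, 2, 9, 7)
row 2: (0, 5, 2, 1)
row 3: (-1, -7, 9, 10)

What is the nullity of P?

Row reduce to echelon form.
R3 ← R3 − (1/4)·R1: [0, -15/2, 27/4, 33/4]
R3 ← R3 + (3/2)·R2: [0, 0, 39/4, 39/4]
3 nonzero rows, so rank(P) = 3.
P has 4 columns; by rank–nullity, nullity = 4 − 3 = 1.

1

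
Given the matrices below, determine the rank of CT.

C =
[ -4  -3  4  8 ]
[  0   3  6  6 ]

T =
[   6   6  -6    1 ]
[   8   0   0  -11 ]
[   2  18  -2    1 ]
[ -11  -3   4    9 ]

2

First compute CT:
[[-128,  24,  48, 105],
 [-30,  90,  12,  27]]
Now row reduce the product.
R2 ← R2 − (15/64)·R1: [0, 675/8, 3/4, 153/64]
2 nonzero rows, so rank(CT) = 2.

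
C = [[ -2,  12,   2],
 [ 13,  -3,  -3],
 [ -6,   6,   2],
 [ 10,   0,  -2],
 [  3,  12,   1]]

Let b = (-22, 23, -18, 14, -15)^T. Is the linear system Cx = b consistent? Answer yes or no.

Row reduce the augmented matrix [C | b].
R2 ← R2 + (13/2)·R1: [0, 75, 10, -120]
R3 ← R3 − (3)·R1: [0, -30, -4, 48]
R4 ← R4 + (5)·R1: [0, 60, 8, -96]
R5 ← R5 + (3/2)·R1: [0, 30, 4, -48]
R3 ← R3 + (2/5)·R2: [0, 0, 0, 0]
R4 ← R4 − (4/5)·R2: [0, 0, 0, 0]
R5 ← R5 − (2/5)·R2: [0, 0, 0, 0]
The echelon form has 2 nonzero rows, and every pivot lies in the first 3 columns, so rank(C) = rank([C|b]) = 2.
The system is consistent.

yes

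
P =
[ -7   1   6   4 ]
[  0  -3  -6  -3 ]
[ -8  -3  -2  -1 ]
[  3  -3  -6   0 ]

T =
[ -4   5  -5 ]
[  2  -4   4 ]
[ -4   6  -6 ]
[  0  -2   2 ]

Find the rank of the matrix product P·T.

First compute PT:
[[  6, -11,  11],
 [ 18, -18,  18],
 [ 34, -38,  38],
 [  6,  -9,   9]]
Now row reduce the product.
R2 ← R2 − (3)·R1: [0, 15, -15]
R3 ← R3 − (17/3)·R1: [0, 73/3, -73/3]
R4 ← R4 − R1: [0, 2, -2]
R3 ← R3 − (73/45)·R2: [0, 0, 0]
R4 ← R4 − (2/15)·R2: [0, 0, 0]
2 nonzero rows, so rank(PT) = 2.

2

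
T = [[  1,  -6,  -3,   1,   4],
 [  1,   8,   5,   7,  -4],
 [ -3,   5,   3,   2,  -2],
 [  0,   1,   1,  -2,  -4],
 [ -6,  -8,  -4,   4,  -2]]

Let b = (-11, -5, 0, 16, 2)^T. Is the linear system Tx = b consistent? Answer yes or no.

Row reduce the augmented matrix [T | b].
R2 ← R2 − R1: [0, 14, 8, 6, -8, 6]
R3 ← R3 + (3)·R1: [0, -13, -6, 5, 10, -33]
R5 ← R5 + (6)·R1: [0, -44, -22, 10, 22, -64]
R3 ← R3 + (13/14)·R2: [0, 0, 10/7, 74/7, 18/7, -192/7]
R4 ← R4 − (1/14)·R2: [0, 0, 3/7, -17/7, -24/7, 109/7]
R5 ← R5 + (22/7)·R2: [0, 0, 22/7, 202/7, -22/7, -316/7]
R4 ← R4 − (3/10)·R3: [0, 0, 0, -28/5, -21/5, 119/5]
R5 ← R5 − (11/5)·R3: [0, 0, 0, 28/5, -44/5, 76/5]
R5 ← R5 + R4: [0, 0, 0, 0, -13, 39]
The echelon form has 5 nonzero rows, and every pivot lies in the first 5 columns, so rank(T) = rank([T|b]) = 5.
The system is consistent.

yes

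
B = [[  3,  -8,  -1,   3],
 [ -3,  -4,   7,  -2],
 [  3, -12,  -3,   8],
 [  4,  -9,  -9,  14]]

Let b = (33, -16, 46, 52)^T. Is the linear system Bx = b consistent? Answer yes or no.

Row reduce the augmented matrix [B | b].
R2 ← R2 + R1: [0, -12, 6, 1, 17]
R3 ← R3 − R1: [0, -4, -2, 5, 13]
R4 ← R4 − (4/3)·R1: [0, 5/3, -23/3, 10, 8]
R3 ← R3 − (1/3)·R2: [0, 0, -4, 14/3, 22/3]
R4 ← R4 + (5/36)·R2: [0, 0, -41/6, 365/36, 373/36]
R4 ← R4 − (41/24)·R3: [0, 0, 0, 13/6, -13/6]
The echelon form has 4 nonzero rows, and every pivot lies in the first 4 columns, so rank(B) = rank([B|b]) = 4.
The system is consistent.

yes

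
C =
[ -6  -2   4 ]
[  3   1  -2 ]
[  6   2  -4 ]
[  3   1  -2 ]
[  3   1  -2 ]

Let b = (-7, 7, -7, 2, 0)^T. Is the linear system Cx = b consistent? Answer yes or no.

Row reduce the augmented matrix [C | b].
R2 ← R2 + (1/2)·R1: [0, 0, 0, 7/2]
R3 ← R3 + R1: [0, 0, 0, -14]
R4 ← R4 + (1/2)·R1: [0, 0, 0, -3/2]
R5 ← R5 + (1/2)·R1: [0, 0, 0, -7/2]
R3 ← R3 + (4)·R2: [0, 0, 0, 0]
R4 ← R4 + (3/7)·R2: [0, 0, 0, 0]
R5 ← R5 + R2: [0, 0, 0, 0]
The echelon form has 2 nonzero rows; the last pivot sits in the augmented column, so rank(C) = 1 but rank([C|b]) = 2.
Since the ranks differ, the system is inconsistent.

no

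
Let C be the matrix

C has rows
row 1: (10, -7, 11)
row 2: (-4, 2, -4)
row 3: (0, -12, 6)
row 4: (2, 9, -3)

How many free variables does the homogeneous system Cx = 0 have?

1

Row reduce to echelon form.
R2 ← R2 + (2/5)·R1: [0, -4/5, 2/5]
R4 ← R4 − (1/5)·R1: [0, 52/5, -26/5]
R3 ← R3 − (15)·R2: [0, 0, 0]
R4 ← R4 + (13)·R2: [0, 0, 0]
2 nonzero rows, so rank(C) = 2.
C has 3 columns; by rank–nullity, nullity = 3 − 2 = 1.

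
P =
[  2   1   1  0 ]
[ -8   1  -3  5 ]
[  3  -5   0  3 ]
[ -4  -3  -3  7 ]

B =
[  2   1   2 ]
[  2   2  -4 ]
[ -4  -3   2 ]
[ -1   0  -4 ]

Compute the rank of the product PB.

2

First compute PB:
[[  2,   1,   2],
 [ -7,   3, -46],
 [ -7,  -7,  14],
 [ -9,  -1, -30]]
Now row reduce the product.
R2 ← R2 + (7/2)·R1: [0, 13/2, -39]
R3 ← R3 + (7/2)·R1: [0, -7/2, 21]
R4 ← R4 + (9/2)·R1: [0, 7/2, -21]
R3 ← R3 + (7/13)·R2: [0, 0, 0]
R4 ← R4 − (7/13)·R2: [0, 0, 0]
2 nonzero rows, so rank(PB) = 2.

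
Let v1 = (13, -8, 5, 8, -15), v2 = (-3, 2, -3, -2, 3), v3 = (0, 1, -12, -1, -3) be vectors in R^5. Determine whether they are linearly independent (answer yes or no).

no

Form the matrix with these vectors as rows and row reduce.
R2 ← R2 + (3/13)·R1: [0, 2/13, -24/13, -2/13, -6/13]
R3 ← R3 − (13/2)·R2: [0, 0, 0, 0, 0]
2 nonzero rows, so the 3 vectors span a space of dimension 2.
Since 2 < 3, the vectors are linearly dependent.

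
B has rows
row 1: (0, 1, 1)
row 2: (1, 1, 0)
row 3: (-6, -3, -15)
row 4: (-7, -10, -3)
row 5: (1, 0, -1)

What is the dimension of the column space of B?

Row reduce to echelon form.
Swap R1 ↔ R2
R3 ← R3 + (6)·R1: [0, 3, -15]
R4 ← R4 + (7)·R1: [0, -3, -3]
R5 ← R5 − R1: [0, -1, -1]
R3 ← R3 − (3)·R2: [0, 0, -18]
R4 ← R4 + (3)·R2: [0, 0, 0]
R5 ← R5 + R2: [0, 0, 0]
Echelon form has 3 nonzero rows, so rank(B) = 3.
The column space has dimension equal to the rank: 3.

3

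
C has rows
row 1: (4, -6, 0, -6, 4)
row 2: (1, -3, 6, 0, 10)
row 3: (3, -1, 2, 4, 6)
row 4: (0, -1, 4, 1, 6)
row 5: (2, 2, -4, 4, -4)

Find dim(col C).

3

Row reduce to echelon form.
R2 ← R2 − (1/4)·R1: [0, -3/2, 6, 3/2, 9]
R3 ← R3 − (3/4)·R1: [0, 7/2, 2, 17/2, 3]
R5 ← R5 − (1/2)·R1: [0, 5, -4, 7, -6]
R3 ← R3 + (7/3)·R2: [0, 0, 16, 12, 24]
R4 ← R4 − (2/3)·R2: [0, 0, 0, 0, 0]
R5 ← R5 + (10/3)·R2: [0, 0, 16, 12, 24]
R5 ← R5 − R3: [0, 0, 0, 0, 0]
Echelon form has 3 nonzero rows, so rank(C) = 3.
The column space has dimension equal to the rank: 3.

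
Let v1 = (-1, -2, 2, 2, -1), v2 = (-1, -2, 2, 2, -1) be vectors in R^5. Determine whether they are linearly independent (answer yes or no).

Form the matrix with these vectors as rows and row reduce.
R2 ← R2 − R1: [0, 0, 0, 0, 0]
1 nonzero row, so the 2 vectors span a space of dimension 1.
Since 1 < 2, the vectors are linearly dependent.

no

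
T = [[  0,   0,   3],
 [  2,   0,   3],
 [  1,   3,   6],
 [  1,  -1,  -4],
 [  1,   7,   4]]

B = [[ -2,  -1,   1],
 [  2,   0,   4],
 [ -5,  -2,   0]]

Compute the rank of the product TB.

First compute TB:
[[-15,  -6,   0],
 [-19,  -8,   2],
 [-26, -13,  13],
 [ 16,   7,  -3],
 [ -8,  -9,  29]]
Now row reduce the product.
R2 ← R2 − (19/15)·R1: [0, -2/5, 2]
R3 ← R3 − (26/15)·R1: [0, -13/5, 13]
R4 ← R4 + (16/15)·R1: [0, 3/5, -3]
R5 ← R5 − (8/15)·R1: [0, -29/5, 29]
R3 ← R3 − (13/2)·R2: [0, 0, 0]
R4 ← R4 + (3/2)·R2: [0, 0, 0]
R5 ← R5 − (29/2)·R2: [0, 0, 0]
2 nonzero rows, so rank(TB) = 2.

2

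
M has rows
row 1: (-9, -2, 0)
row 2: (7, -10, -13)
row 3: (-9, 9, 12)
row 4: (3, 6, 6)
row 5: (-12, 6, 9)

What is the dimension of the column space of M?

Row reduce to echelon form.
R2 ← R2 + (7/9)·R1: [0, -104/9, -13]
R3 ← R3 − R1: [0, 11, 12]
R4 ← R4 + (1/3)·R1: [0, 16/3, 6]
R5 ← R5 − (4/3)·R1: [0, 26/3, 9]
R3 ← R3 + (99/104)·R2: [0, 0, -3/8]
R4 ← R4 + (6/13)·R2: [0, 0, 0]
R5 ← R5 + (3/4)·R2: [0, 0, -3/4]
R5 ← R5 − (2)·R3: [0, 0, 0]
Echelon form has 3 nonzero rows, so rank(M) = 3.
The column space has dimension equal to the rank: 3.

3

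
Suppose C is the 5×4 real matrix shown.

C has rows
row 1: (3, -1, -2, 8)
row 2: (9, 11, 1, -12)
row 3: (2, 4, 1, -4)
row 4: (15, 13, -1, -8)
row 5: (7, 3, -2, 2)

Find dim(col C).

3

Row reduce to echelon form.
R2 ← R2 − (3)·R1: [0, 14, 7, -36]
R3 ← R3 − (2/3)·R1: [0, 14/3, 7/3, -28/3]
R4 ← R4 − (5)·R1: [0, 18, 9, -48]
R5 ← R5 − (7/3)·R1: [0, 16/3, 8/3, -50/3]
R3 ← R3 − (1/3)·R2: [0, 0, 0, 8/3]
R4 ← R4 − (9/7)·R2: [0, 0, 0, -12/7]
R5 ← R5 − (8/21)·R2: [0, 0, 0, -62/21]
R4 ← R4 + (9/14)·R3: [0, 0, 0, 0]
R5 ← R5 + (31/28)·R3: [0, 0, 0, 0]
Echelon form has 3 nonzero rows, so rank(C) = 3.
The column space has dimension equal to the rank: 3.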